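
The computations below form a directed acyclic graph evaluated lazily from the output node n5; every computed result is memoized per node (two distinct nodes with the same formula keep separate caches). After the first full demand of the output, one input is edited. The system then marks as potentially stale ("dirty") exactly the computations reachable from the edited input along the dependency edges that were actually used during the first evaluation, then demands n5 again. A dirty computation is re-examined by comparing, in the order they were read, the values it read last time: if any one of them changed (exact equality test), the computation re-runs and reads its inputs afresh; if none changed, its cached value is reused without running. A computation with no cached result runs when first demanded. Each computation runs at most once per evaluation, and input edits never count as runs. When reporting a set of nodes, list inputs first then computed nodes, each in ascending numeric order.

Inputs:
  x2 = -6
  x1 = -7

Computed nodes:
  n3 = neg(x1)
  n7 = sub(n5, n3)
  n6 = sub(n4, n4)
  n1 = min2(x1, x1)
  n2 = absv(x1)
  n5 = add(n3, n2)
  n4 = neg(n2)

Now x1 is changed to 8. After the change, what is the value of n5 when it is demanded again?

Demanding n5 again yields 0.

First demand of the output computes:
  n2 = absv(-7) = 7
  n3 = neg(-7) = 7
  n5 = add(7, 7) = 14

After the edit, cleaning proceeds:
  n2: a read changed (x1 -7->8) — executes, giving 8.
  n3: a read changed (x1 -7->8) — executes, giving -8.
  n5: a read changed (n3 7->-8; n2 7->8) — executes, giving 0.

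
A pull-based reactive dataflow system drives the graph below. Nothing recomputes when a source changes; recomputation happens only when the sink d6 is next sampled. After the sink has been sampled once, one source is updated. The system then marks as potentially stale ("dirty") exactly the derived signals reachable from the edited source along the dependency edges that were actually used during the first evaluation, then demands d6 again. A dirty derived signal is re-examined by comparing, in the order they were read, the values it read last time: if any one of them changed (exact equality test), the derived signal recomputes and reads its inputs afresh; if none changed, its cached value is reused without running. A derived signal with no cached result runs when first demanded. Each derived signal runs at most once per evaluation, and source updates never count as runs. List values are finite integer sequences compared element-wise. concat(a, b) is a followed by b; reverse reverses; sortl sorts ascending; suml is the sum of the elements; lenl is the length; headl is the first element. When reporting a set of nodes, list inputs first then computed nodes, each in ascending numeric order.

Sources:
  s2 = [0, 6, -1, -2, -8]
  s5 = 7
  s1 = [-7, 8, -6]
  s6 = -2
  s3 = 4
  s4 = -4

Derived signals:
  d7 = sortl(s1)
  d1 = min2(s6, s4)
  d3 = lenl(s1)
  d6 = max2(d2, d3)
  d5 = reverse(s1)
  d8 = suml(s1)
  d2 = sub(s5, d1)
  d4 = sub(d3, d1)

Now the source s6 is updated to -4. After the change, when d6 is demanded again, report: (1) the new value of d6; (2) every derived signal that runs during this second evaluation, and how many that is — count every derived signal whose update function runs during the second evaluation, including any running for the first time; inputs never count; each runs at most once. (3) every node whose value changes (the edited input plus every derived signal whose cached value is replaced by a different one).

New value of d6: 11.
Derived signals that run: d1 — 1 in total.
Values that change: s6.
Key observation: the change is absorbed at d1 — it re-runs but produces the same value, and the output's value is unchanged.

First evaluation (everything demanded from the output):
  d1 = min2(-2, -4) = -4
  d2 = sub(7, -4) = 11
  d3 = lenl([-7, 8, -6]) = 3
  d6 = max2(11, 3) = 11

Propagation after the edit:
  d1: runs — s6 -2->-4; result -4 (same value as before).
  d2: checked — values it read are unchanged (s5 unchanged, d1 unchanged); reused cached 11 without running.
  d6: checked — values it read are unchanged (d2 unchanged, d3 unchanged); reused cached 11 without running.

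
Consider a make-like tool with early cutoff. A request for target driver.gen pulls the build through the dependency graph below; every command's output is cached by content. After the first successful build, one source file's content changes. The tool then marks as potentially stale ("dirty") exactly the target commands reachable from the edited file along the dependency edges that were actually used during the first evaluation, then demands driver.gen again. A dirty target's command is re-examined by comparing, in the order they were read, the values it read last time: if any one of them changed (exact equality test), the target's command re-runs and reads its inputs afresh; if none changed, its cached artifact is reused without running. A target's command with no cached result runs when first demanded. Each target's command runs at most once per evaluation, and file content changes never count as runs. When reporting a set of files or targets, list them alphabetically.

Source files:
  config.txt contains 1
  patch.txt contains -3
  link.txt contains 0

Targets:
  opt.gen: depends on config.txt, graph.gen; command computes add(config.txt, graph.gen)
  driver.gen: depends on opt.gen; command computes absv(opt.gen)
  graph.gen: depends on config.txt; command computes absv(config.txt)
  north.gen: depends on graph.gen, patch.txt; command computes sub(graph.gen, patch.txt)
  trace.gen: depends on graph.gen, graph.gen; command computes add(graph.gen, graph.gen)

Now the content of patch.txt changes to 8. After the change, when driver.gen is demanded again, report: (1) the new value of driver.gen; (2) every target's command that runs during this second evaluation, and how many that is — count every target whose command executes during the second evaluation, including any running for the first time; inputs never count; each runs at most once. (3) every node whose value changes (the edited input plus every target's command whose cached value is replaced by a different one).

First demand of the output computes:
  graph.gen = absv(1) = 1
  opt.gen = add(1, 1) = 2
  driver.gen = absv(2) = 2

After the edit, cleaning proceeds:
  patch.txt only reaches undemanded nodes; the second demand re-runs nothing.

Note the shortcut — patch.txt feeds only undemanded nodes, so no recomputation happens.

Demanding driver.gen again yields 2.
0 target commands run: none.
The nodes whose values change: patch.txt.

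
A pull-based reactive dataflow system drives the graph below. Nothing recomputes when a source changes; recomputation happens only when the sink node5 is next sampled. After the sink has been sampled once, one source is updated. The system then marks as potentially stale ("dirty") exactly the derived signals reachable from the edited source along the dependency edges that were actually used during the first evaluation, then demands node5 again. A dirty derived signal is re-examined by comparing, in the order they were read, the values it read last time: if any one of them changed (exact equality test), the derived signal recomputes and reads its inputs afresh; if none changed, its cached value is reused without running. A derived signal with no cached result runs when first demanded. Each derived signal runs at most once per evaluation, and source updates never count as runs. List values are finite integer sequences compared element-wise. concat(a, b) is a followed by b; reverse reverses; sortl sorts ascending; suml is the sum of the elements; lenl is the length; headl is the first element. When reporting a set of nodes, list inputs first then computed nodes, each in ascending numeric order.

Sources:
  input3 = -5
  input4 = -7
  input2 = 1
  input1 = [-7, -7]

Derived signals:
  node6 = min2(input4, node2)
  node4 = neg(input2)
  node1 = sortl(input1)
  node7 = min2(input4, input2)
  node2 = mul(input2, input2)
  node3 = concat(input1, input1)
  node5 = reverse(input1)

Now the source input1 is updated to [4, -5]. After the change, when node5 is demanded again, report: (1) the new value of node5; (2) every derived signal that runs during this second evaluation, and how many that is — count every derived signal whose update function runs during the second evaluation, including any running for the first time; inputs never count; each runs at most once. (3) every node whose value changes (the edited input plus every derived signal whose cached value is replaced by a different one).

New value of node5: [-5, 4].
Derived signals that run: node5 — 1 in total.
Values that change: input1, node5.

First evaluation (everything demanded from the output):
  node5 = reverse([-7, -7]) = [-7, -7]

Propagation after the edit:
  node5: runs — input1 [-7, -7]->[4, -5]; result [-5, 4].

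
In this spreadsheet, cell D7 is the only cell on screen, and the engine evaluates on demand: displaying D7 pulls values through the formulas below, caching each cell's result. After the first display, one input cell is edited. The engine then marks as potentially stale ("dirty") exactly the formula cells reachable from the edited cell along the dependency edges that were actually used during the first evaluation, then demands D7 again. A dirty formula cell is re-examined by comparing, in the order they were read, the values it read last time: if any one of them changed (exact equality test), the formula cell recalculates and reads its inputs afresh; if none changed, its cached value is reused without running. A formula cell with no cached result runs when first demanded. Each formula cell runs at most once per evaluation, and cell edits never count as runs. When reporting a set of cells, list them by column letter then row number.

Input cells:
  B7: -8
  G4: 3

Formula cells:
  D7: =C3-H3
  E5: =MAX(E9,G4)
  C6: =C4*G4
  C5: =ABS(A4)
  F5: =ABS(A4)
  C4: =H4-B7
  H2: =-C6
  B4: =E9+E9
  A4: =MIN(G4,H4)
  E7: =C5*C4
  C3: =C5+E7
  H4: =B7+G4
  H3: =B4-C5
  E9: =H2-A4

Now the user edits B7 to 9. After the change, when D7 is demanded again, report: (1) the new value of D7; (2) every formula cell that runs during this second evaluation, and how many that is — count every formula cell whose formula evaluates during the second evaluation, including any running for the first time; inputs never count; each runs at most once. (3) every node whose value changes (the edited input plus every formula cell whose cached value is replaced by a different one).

Initial pass — values computed on the first demand:
  H4 = -8 + 3 = -5
  A4 = MIN(3, -5) = -5
  C4 = -5 - -8 = 3
  C5 = ABS(-5) = 5
  C6 = 3 * 3 = 9
  E7 = 5 * 3 = 15
  C3 = 5 + 15 = 20
  H2 = -(9) = -9
  E9 = -9 - -5 = -4
  B4 = -4 + -4 = -8
  H3 = -8 - 5 = -13
  D7 = 20 - -13 = 33

Second demand — change propagation:
  H4: re-runs because B7 -8->9; new result 12.
  A4: re-runs because H4 -5->12; new result 3.
  C4: re-runs because H4 -5->12; B7 -8->9; new result 3 (unchanged).
  C5: re-runs because A4 -5->3; new result 3.
  C6: re-examined; everything it read last time is the same (C4 unchanged, G4 unchanged) — cache 9 kept, no run.
  E7: re-runs because C5 5->3; new result 9.
  C3: re-runs because C5 5->3; E7 15->9; new result 12.
  H2: re-examined; everything it read last time is the same (C6 unchanged) — cache -9 kept, no run.
  E9: re-runs because A4 -5->3; new result -12.
  B4: re-runs because E9 -4->-12; E9 -4->-12; new result -24.
  H3: re-runs because B4 -8->-24; C5 5->3; new result -27.
  D7: re-runs because C3 20->12; H3 -13->-27; new result 39.

The important point: at C6 every value read last time is unchanged, so the dirty flag clears without a run.

D7 now evaluates to 39.
Run set: A4, B4, C3, C4, C5, D7, E7, E9, H3, H4 (10 run).
Changed values: A4, B4, B7, C3, C5, D7, E7, E9, H3, H4.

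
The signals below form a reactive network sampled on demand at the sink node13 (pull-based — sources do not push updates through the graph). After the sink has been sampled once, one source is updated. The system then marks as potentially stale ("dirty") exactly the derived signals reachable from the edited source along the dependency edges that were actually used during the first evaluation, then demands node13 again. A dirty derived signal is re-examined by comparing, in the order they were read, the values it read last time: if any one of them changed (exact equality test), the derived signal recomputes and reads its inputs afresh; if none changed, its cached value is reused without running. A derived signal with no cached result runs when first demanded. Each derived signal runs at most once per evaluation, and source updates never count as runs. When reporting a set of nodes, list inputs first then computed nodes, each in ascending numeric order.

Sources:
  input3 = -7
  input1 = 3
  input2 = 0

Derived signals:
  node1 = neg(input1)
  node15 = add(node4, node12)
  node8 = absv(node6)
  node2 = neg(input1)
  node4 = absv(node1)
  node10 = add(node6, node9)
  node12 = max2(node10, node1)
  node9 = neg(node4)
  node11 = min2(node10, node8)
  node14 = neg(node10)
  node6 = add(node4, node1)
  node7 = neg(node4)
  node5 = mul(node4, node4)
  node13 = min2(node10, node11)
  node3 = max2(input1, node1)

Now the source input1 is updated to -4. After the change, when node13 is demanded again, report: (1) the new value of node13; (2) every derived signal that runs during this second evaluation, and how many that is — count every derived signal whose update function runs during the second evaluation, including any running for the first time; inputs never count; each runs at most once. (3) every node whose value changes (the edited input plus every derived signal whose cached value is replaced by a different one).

node13 now evaluates to 4.
Run set: node1, node4, node6, node8, node9, node10, node11, node13 (8 run).
Changed values: input1, node1, node4, node6, node8, node9, node10, node11, node13.

Initial pass — values computed on the first demand:
  node1 = neg(3) = -3
  node4 = absv(-3) = 3
  node6 = add(3, -3) = 0
  node8 = absv(0) = 0
  node9 = neg(3) = -3
  node10 = add(0, -3) = -3
  node11 = min2(-3, 0) = -3
  node13 = min2(-3, -3) = -3

Second demand — change propagation:
  node1: re-runs because input1 3->-4; new result 4.
  node4: re-runs because node1 -3->4; new result 4.
  node6: re-runs because node4 3->4; node1 -3->4; new result 8.
  node8: re-runs because node6 0->8; new result 8.
  node9: re-runs because node4 3->4; new result -4.
  node10: re-runs because node6 0->8; node9 -3->-4; new result 4.
  node11: re-runs because node10 -3->4; node8 0->8; new result 4.
  node13: re-runs because node10 -3->4; node11 -3->4; new result 4.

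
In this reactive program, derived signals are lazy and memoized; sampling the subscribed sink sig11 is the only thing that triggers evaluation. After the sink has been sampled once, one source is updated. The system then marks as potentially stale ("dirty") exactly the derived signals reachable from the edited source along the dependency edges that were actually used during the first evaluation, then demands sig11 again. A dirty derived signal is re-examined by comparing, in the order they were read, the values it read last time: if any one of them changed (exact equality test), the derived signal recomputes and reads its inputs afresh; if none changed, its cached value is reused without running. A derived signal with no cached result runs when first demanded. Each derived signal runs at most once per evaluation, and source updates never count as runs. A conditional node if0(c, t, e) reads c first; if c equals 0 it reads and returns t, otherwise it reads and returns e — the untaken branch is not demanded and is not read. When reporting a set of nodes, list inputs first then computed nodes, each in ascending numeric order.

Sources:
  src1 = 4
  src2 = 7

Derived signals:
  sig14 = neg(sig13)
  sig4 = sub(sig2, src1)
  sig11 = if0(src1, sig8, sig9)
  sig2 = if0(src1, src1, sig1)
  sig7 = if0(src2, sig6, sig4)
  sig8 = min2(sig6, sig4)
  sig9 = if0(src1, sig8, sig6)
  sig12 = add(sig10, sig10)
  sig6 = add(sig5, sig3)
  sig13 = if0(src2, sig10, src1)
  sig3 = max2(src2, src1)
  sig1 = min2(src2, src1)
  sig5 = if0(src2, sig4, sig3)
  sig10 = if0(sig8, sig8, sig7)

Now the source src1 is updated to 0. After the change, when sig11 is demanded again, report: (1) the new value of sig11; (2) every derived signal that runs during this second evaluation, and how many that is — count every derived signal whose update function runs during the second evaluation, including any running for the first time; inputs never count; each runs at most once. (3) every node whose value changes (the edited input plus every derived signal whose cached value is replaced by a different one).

First demand of the output computes:
  sig3 = max2(7, 4) = 7
  sig5 = if0(src2=7 -> else branch sig3) = 7
  sig6 = add(7, 7) = 14
  sig9 = if0(src1=4 -> else branch sig6) = 14
  sig11 = if0(src1=4 -> else branch sig9) = 14

After the edit, cleaning proceeds:
  sig2: had never run; runs now, result 0.
  sig3: a read changed (src1 4->0) — executes, giving 7 — identical to its old value.
  sig4: had never run; runs now, result 0.
  sig5: dirty, but its reads are unchanged (src2 unchanged, sig3 unchanged); cached 7 stands.
  sig6: dirty, but its reads are unchanged (sig5 unchanged, sig3 unchanged); cached 14 stands.
  sig8: had never run; runs now, result 0.
  sig9: stays stale; no demand reaches it after the flip.
  sig11: a read changed (src1 4->0) — executes, giving 0.

Note the branch switch — demand abandons sig9, which is never re-examined.

Demanding sig11 again yields 0.
5 derived signals run: sig2, sig3, sig4, sig8, sig11.
The nodes whose values change: src1, sig11.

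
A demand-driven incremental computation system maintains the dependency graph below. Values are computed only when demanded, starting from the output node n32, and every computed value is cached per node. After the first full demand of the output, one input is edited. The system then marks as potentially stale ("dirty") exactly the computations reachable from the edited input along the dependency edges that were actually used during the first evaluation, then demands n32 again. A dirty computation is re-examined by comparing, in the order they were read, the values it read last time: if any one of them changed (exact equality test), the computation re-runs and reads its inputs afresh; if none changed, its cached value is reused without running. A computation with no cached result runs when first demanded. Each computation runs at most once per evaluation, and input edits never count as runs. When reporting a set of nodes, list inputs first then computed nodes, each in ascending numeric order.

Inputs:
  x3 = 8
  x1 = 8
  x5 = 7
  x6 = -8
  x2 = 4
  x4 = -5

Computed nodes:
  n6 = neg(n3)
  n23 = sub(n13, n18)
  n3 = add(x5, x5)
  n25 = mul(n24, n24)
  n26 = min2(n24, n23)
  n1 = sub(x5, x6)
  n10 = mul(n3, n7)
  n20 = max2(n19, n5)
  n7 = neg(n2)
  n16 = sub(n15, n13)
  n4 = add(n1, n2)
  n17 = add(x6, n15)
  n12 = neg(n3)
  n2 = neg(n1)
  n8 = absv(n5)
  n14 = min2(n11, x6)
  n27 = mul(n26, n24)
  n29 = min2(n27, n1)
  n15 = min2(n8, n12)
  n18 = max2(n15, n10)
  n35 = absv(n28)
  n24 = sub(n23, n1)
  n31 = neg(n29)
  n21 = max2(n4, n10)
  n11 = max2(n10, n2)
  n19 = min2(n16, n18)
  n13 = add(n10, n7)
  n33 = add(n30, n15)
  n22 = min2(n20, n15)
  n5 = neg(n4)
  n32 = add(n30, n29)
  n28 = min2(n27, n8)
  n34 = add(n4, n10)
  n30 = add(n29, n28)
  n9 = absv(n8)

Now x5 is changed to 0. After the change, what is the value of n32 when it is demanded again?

First evaluation (everything demanded from the output):
  n1 = sub(7, -8) = 15
  n2 = neg(15) = -15
  n3 = add(7, 7) = 14
  n4 = add(15, -15) = 0
  n5 = neg(0) = 0
  n7 = neg(-15) = 15
  n8 = absv(0) = 0
  n10 = mul(14, 15) = 210
  n12 = neg(14) = -14
  n13 = add(210, 15) = 225
  n15 = min2(0, -14) = -14
  n18 = max2(-14, 210) = 210
  n23 = sub(225, 210) = 15
  n24 = sub(15, 15) = 0
  n26 = min2(0, 15) = 0
  n27 = mul(0, 0) = 0
  n28 = min2(0, 0) = 0
  n29 = min2(0, 15) = 0
  n30 = add(0, 0) = 0
  n32 = add(0, 0) = 0

Propagation after the edit:
  n1: runs — x5 7->0; result 8.
  n2: runs — n1 15->8; result -8.
  n3: runs — x5 7->0; x5 7->0; result 0.
  n4: runs — n1 15->8; n2 -15->-8; result 0 (same value as before).
  n5: checked — values it read are unchanged (n4 unchanged); reused cached 0 without running.
  n7: runs — n2 -15->-8; result 8.
  n8: checked — values it read are unchanged (n5 unchanged); reused cached 0 without running.
  n10: runs — n3 14->0; n7 15->8; result 0.
  n12: runs — n3 14->0; result 0.
  n13: runs — n10 210->0; n7 15->8; result 8.
  n15: runs — n12 -14->0; result 0.
  n18: runs — n15 -14->0; n10 210->0; result 0.
  n23: runs — n13 225->8; n18 210->0; result 8.
  n24: runs — n23 15->8; n1 15->8; result 0 (same value as before).
  n26: runs — n23 15->8; result 0 (same value as before).
  n27: checked — values it read are unchanged (n26 unchanged, n24 unchanged); reused cached 0 without running.
  n28: checked — values it read are unchanged (n27 unchanged, n8 unchanged); reused cached 0 without running.
  n29: runs — n1 15->8; result 0 (same value as before).
  n30: checked — values it read are unchanged (n29 unchanged, n28 unchanged); reused cached 0 without running.
  n32: checked — values it read are unchanged (n30 unchanged, n29 unchanged); reused cached 0 without running.

Key observation: the cutoff stops propagation at n5 — its inputs' values are unchanged, so it reuses its cache.

New value of n32: 0.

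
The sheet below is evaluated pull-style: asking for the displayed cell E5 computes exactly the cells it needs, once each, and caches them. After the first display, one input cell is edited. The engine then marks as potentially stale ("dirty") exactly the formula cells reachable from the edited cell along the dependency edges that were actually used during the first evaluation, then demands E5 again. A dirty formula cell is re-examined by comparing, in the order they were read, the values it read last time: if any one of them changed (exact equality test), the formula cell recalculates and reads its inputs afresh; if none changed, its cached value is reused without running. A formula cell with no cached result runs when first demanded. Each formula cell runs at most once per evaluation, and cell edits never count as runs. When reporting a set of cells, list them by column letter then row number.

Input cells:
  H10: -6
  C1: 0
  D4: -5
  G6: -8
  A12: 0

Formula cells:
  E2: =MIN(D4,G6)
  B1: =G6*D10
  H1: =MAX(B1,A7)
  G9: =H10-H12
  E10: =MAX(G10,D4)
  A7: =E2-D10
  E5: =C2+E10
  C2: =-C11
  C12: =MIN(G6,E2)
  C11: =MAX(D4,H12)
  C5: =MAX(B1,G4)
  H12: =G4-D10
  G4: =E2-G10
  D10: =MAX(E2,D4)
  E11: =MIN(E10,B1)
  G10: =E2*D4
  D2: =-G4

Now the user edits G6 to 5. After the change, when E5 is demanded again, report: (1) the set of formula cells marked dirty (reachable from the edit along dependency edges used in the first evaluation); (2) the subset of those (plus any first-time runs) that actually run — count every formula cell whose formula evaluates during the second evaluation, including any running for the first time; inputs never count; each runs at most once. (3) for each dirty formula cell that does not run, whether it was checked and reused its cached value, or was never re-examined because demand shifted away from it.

First demand of the output computes:
  E2 = MIN(-5, -8) = -8
  D10 = MAX(-8, -5) = -5
  G10 = -8 * -5 = 40
  E10 = MAX(40, -5) = 40
  G4 = -8 - 40 = -48
  H12 = -48 - -5 = -43
  C11 = MAX(-5, -43) = -5
  C2 = -(-5) = 5
  E5 = 5 + 40 = 45

After the edit, cleaning proceeds:
  E2: a read changed (G6 -8->5) — executes, giving -5.
  D10: a read changed (E2 -8->-5) — executes, giving -5 — identical to its old value.
  G10: a read changed (E2 -8->-5) — executes, giving 25.
  E10: a read changed (G10 40->25) — executes, giving 25.
  G4: a read changed (E2 -8->-5; G10 40->25) — executes, giving -30.
  H12: a read changed (G4 -48->-30) — executes, giving -25.
  C11: a read changed (H12 -43->-25) — executes, giving -5 — identical to its old value.
  C2: dirty, but its reads are unchanged (C11 unchanged); cached 5 stands.
  E5: a read changed (E10 40->25) — executes, giving 30.

Note where the cutoff bites: C2 is checked, finds nothing changed, and keeps its cache.

The edit dirties: C2, C11, D10, E2, E5, E10, G4, G10, H12.
8 formula cells run: C11, D10, E2, E5, E10, G4, G10, H12.
Cache hits after checking: C2.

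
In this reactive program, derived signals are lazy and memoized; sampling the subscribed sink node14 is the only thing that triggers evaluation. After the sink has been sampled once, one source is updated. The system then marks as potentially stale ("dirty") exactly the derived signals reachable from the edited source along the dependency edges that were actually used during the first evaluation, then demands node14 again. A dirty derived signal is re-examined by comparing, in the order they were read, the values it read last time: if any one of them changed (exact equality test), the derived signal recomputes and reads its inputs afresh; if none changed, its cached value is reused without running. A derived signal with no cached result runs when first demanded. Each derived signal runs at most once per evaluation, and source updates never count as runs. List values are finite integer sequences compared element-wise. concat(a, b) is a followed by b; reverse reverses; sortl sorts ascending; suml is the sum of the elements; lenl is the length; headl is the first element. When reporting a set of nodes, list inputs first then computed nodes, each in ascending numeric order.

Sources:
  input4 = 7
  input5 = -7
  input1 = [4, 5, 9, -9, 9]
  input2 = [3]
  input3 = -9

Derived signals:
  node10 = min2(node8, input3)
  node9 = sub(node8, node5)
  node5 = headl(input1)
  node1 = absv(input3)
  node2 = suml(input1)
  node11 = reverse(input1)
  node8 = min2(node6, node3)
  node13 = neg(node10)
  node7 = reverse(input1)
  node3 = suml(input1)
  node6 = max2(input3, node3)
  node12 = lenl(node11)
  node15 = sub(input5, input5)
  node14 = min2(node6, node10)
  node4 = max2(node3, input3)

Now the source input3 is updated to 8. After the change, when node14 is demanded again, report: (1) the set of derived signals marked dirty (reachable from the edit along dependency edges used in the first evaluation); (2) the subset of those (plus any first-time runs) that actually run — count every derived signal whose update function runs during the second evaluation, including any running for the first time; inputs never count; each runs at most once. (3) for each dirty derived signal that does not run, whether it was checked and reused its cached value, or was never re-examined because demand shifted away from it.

The edit dirties: node6, node8, node10, node14.
3 derived signals run: node6, node10, node14.
Cache hits after checking: node8.
Note where the cutoff bites: node8 is checked, finds nothing changed, and keeps its cache.

First demand of the output computes:
  node3 = suml([4, 5, 9, -9, 9]) = 18
  node6 = max2(-9, 18) = 18
  node8 = min2(18, 18) = 18
  node10 = min2(18, -9) = -9
  node14 = min2(18, -9) = -9

After the edit, cleaning proceeds:
  node6: a read changed (input3 -9->8) — executes, giving 18 — identical to its old value.
  node8: dirty, but its reads are unchanged (node6 unchanged, node3 unchanged); cached 18 stands.
  node10: a read changed (input3 -9->8) — executes, giving 8.
  node14: a read changed (node10 -9->8) — executes, giving 8.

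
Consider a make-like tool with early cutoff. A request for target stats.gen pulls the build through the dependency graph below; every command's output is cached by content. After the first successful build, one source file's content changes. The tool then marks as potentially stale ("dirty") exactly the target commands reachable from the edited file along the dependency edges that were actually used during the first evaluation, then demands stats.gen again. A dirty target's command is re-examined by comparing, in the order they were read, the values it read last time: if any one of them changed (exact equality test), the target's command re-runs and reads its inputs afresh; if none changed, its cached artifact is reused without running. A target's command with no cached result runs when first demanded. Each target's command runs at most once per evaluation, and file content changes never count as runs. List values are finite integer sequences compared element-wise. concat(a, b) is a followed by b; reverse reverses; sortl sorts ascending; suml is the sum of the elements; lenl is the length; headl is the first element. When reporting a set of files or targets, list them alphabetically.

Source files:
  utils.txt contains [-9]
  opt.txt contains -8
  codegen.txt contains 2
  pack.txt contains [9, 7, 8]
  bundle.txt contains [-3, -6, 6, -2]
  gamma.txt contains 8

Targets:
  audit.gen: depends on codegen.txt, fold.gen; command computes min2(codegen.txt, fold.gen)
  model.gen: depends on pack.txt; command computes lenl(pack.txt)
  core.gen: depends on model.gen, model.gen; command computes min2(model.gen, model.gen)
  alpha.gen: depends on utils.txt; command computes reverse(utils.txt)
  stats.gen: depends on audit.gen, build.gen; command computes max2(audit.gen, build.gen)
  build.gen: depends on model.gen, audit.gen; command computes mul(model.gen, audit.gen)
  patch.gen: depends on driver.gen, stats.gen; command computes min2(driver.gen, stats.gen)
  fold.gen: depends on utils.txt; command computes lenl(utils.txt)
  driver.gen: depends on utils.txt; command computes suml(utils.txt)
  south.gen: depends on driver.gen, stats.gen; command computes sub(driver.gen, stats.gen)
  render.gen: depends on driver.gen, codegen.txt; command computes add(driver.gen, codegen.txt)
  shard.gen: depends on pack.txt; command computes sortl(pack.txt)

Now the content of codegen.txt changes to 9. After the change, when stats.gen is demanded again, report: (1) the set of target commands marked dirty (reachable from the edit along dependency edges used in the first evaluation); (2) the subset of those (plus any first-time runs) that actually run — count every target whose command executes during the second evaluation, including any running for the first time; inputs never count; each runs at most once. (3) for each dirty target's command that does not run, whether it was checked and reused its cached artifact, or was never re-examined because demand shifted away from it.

First demand of the output computes:
  fold.gen = lenl([-9]) = 1
  audit.gen = min2(2, 1) = 1
  model.gen = lenl([9, 7, 8]) = 3
  build.gen = mul(3, 1) = 3
  stats.gen = max2(1, 3) = 3

After the edit, cleaning proceeds:
  audit.gen: a read changed (codegen.txt 2->9) — executes, giving 1 — identical to its old value.
  build.gen: dirty, but its reads are unchanged (model.gen unchanged, audit.gen unchanged); cached 3 stands.
  stats.gen: dirty, but its reads are unchanged (audit.gen unchanged, build.gen unchanged); cached 3 stands.

Note the absorption at audit.gen: it re-runs yet its value is the same, leaving the output's value untouched.

The edit dirties: audit.gen, build.gen, stats.gen.
1 target commands run: audit.gen.
Cache hits after checking: build.gen, stats.gen.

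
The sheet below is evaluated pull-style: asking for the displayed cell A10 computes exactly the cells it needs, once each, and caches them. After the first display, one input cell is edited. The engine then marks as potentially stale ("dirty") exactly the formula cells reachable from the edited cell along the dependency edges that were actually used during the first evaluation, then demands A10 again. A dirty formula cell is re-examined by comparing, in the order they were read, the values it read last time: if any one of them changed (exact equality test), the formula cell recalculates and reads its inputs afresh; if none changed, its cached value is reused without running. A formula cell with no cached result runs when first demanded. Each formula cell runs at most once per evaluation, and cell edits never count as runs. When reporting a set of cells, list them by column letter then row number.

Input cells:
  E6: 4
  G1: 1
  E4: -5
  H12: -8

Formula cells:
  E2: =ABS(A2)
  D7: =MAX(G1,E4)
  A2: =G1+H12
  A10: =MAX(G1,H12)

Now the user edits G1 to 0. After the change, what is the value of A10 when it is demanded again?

First demand of the output computes:
  A10 = MAX(1, -8) = 1

After the edit, cleaning proceeds:
  A10: a read changed (G1 1->0) — executes, giving 0.

Demanding A10 again yields 0.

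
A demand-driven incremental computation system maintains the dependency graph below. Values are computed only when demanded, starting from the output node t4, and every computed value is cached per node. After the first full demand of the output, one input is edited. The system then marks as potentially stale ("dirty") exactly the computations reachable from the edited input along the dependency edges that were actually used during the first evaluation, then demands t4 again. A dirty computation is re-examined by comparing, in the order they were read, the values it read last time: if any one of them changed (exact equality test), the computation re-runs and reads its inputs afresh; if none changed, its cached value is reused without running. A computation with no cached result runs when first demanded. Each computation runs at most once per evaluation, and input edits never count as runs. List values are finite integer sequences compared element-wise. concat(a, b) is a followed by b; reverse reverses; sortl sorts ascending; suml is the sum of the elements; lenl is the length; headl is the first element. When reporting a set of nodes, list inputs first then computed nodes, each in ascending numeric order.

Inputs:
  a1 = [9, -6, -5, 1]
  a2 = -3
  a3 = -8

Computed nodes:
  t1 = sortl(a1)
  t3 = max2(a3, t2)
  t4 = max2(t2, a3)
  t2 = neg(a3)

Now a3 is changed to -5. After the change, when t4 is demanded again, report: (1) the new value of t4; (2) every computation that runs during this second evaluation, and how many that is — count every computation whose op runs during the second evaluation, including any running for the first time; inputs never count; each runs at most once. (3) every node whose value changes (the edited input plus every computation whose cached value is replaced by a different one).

New value of t4: 5.
Computations that run: t2, t4 — 2 in total.
Values that change: a3, t2, t4.

First evaluation (everything demanded from the output):
  t2 = neg(-8) = 8
  t4 = max2(8, -8) = 8

Propagation after the edit:
  t2: runs — a3 -8->-5; result 5.
  t4: runs — t2 8->5; a3 -8->-5; result 5.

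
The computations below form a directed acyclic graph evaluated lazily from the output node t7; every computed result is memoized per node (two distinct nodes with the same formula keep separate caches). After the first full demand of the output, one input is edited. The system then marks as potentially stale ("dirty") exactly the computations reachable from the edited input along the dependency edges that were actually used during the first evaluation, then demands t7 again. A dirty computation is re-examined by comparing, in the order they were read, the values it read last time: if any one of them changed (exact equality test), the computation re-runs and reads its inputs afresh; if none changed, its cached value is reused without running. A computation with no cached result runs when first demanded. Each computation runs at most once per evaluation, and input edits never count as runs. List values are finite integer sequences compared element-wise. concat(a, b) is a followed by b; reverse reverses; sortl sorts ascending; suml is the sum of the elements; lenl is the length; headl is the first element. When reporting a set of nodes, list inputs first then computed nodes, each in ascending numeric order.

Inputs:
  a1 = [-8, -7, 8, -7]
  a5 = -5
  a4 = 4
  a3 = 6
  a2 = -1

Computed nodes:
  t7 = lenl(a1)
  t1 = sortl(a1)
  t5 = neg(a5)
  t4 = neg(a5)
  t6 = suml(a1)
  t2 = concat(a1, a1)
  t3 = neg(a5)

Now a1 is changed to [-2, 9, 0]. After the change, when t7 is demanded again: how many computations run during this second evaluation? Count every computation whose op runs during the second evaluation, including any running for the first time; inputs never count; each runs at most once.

1 computations run: t7.

First demand of the output computes:
  t7 = lenl([-8, -7, 8, -7]) = 4

After the edit, cleaning proceeds:
  t7: a read changed (a1 [-8, -7, 8, -7]->[-2, 9, 0]) — executes, giving 3.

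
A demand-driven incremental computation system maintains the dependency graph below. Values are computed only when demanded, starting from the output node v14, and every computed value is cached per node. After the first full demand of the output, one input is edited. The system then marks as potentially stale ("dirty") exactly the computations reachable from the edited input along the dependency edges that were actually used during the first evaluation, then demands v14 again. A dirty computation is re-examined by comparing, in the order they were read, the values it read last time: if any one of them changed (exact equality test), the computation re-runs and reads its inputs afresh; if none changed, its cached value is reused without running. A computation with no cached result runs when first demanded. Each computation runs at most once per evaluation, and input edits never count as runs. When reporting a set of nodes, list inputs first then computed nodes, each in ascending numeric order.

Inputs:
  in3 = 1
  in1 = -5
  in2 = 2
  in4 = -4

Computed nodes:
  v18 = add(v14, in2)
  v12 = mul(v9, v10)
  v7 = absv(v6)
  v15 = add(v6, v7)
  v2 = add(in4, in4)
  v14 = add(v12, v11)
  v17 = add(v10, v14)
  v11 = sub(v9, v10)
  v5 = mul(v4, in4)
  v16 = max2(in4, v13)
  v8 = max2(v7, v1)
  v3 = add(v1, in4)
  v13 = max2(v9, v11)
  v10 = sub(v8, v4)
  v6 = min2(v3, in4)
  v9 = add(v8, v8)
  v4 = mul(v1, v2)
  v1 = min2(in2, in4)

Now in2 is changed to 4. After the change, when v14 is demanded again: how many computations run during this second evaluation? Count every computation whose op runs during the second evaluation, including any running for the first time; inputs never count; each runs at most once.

First evaluation (everything demanded from the output):
  v1 = min2(2, -4) = -4
  v2 = add(-4, -4) = -8
  v3 = add(-4, -4) = -8
  v4 = mul(-4, -8) = 32
  v6 = min2(-8, -4) = -8
  v7 = absv(-8) = 8
  v8 = max2(8, -4) = 8
  v9 = add(8, 8) = 16
  v10 = sub(8, 32) = -24
  v11 = sub(16, -24) = 40
  v12 = mul(16, -24) = -384
  v14 = add(-384, 40) = -344

Propagation after the edit:
  v1: runs — in2 2->4; result -4 (same value as before).
  v3: checked — values it read are unchanged (v1 unchanged, in4 unchanged); reused cached -8 without running.
  v4: checked — values it read are unchanged (v1 unchanged, v2 unchanged); reused cached 32 without running.
  v6: checked — values it read are unchanged (v3 unchanged, in4 unchanged); reused cached -8 without running.
  v7: checked — values it read are unchanged (v6 unchanged); reused cached 8 without running.
  v8: checked — values it read are unchanged (v7 unchanged, v1 unchanged); reused cached 8 without running.
  v9: checked — values it read are unchanged (v8 unchanged, v8 unchanged); reused cached 16 without running.
  v10: checked — values it read are unchanged (v8 unchanged, v4 unchanged); reused cached -24 without running.
  v11: checked — values it read are unchanged (v9 unchanged, v10 unchanged); reused cached 40 without running.
  v12: checked — values it read are unchanged (v9 unchanged, v10 unchanged); reused cached -384 without running.
  v14: checked — values it read are unchanged (v12 unchanged, v11 unchanged); reused cached -344 without running.

Key observation: the change is absorbed at v1 — it re-runs but produces the same value, and the output's value is unchanged.

Computations that run: v1 — 1 in total.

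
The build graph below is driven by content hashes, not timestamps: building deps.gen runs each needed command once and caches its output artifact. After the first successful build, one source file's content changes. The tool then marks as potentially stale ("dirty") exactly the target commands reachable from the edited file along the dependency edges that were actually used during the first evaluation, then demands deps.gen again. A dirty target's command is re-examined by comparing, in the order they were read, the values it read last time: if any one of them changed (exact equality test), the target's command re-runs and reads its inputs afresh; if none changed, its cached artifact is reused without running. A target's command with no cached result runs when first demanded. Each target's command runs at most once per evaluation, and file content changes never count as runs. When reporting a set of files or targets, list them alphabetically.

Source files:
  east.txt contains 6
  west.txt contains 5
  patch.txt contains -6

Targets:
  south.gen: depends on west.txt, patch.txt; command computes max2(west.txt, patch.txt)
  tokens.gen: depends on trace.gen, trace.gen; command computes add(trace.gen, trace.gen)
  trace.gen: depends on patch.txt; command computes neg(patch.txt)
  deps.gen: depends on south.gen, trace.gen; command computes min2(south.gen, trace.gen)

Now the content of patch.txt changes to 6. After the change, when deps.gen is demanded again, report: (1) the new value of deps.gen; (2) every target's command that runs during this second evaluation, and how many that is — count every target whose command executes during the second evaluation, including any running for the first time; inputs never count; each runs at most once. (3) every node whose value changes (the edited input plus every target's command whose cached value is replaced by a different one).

deps.gen now evaluates to -6.
Run set: deps.gen, south.gen, trace.gen (3 run).
Changed values: deps.gen, patch.txt, south.gen, trace.gen.

Initial pass — values computed on the first demand:
  south.gen = max2(5, -6) = 5
  trace.gen = neg(-6) = 6
  deps.gen = min2(5, 6) = 5

Second demand — change propagation:
  south.gen: re-runs because patch.txt -6->6; new result 6.
  trace.gen: re-runs because patch.txt -6->6; new result -6.
  deps.gen: re-runs because south.gen 5->6; trace.gen 6->-6; new result -6.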